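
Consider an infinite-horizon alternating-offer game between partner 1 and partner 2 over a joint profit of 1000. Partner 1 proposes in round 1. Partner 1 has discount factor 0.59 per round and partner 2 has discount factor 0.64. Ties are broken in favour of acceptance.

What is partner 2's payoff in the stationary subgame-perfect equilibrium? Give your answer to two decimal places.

421.59

Let x be partner 1's share when partner 1 proposes and y be partner 2's share when partner 2 proposes.
Partner 2 accepts iff offered ≥ 0.64·y, so x = 1000 − 0.64y. Symmetrically y = 1000 − 0.59x.
Substituting: x = 1000 − 0.64(1000 − 0.59x), giving x(1 − 0.59·0.64) = 1000(1 − 0.64).
So x = 1000 × 0.36 / 0.6224 ≈ 578.4062, and partner 2 receives 1000 − x ≈ 421.5938.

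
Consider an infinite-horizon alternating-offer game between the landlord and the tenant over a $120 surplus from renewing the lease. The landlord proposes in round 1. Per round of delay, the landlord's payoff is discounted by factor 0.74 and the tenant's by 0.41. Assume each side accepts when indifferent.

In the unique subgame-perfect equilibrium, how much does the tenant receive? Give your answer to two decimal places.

18.36

When the landlord proposes, the tenant accepts any offer worth at least 0.41 times what the tenant would get by proposing next round; and vice versa.
This gives x = 120 − 0.41y and y = 120 − 0.74x, where x and y are each side's share when it proposes.
Hence (1 − 0.41·0.74)x = 120(1 − 0.41), i.e. 0.6966·x = 70.8.
x ≈ 101.6365; the tenant's share is 120 − x ≈ 18.3635.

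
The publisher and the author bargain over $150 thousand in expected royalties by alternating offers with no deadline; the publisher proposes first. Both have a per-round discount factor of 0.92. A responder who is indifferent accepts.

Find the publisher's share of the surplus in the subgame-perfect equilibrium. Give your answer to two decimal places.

In a stationary SPE each proposer offers the other exactly their discounted continuation value.
If the publisher keeps x when proposing and the author keeps y when proposing, then x = 150 − 0.92y and y = 150 − 0.92x.
Solving: x = 150(1 − 0.92) / (1 − 0.92·0.92) = 12 / 0.1536 = 78.125.
The author gets 150 − 78.125 = 71.875.

78.13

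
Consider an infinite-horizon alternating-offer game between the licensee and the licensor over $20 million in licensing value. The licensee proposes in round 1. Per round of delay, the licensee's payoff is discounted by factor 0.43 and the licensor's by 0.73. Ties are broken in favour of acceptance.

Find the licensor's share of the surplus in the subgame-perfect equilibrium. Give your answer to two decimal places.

In a stationary SPE each proposer offers the other exactly their discounted continuation value.
If the licensee keeps x when proposing and the licensor keeps y when proposing, then x = 20 − 0.73y and y = 20 − 0.43x.
Solving: x = 20(1 − 0.73) / (1 − 0.43·0.73) = 5.4 / 0.6861 ≈ 7.8706.
The licensor gets 20 − 7.8706 ≈ 12.1294.

12.13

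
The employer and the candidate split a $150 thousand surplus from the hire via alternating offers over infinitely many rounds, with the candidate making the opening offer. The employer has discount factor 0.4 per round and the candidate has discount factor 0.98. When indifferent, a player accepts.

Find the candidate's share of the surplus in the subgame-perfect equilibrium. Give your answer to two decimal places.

148.03

In a stationary SPE each proposer offers the other exactly their discounted continuation value.
If the candidate keeps x when proposing and the employer keeps y when proposing, then x = 150 − 0.4y and y = 150 − 0.98x.
Solving: x = 150(1 − 0.4) / (1 − 0.98·0.4) = 90 / 0.608 ≈ 148.0263.
The employer gets 150 − 148.0263 ≈ 1.9737.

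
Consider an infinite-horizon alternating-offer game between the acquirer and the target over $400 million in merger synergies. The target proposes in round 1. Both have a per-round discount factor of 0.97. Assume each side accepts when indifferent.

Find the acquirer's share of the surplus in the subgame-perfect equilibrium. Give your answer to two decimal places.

196.95

In a stationary SPE each proposer offers the other exactly their discounted continuation value.
If the target keeps x when proposing and the acquirer keeps y when proposing, then x = 400 − 0.97y and y = 400 − 0.97x.
Solving: x = 400(1 − 0.97) / (1 − 0.97·0.97) = 12 / 0.0591 ≈ 203.0457.
The acquirer gets 400 − 203.0457 ≈ 196.9543.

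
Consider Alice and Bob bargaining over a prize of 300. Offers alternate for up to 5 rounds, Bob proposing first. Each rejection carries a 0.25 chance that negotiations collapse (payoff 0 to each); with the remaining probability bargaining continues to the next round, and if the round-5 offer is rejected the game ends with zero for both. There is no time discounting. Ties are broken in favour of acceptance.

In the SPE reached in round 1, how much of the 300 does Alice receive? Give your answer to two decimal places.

Round 5 (Bob proposes): Alice will accept anything ≥ 0, so Bob offers 0 and keeps 300.
Round 4 (Alice proposes): rejecting gives Bob an expected 0.75 × 300 = 225, so Alice offers 225, keeping 75.
Round 3 (Bob proposes): rejecting gives Alice an expected 0.75 × 75 = 56.25, so Bob offers 56.25, keeping 243.75.
Round 2 (Alice proposes): rejecting gives Bob an expected 0.75 × 243.75 = 182.8125; Alice offers that and keeps 117.1875.
Round 1 (Bob proposes): rejecting gives Alice an expected 0.75 × 117.1875 = 87.890625, so Bob offers 87.890625, keeping 212.109375.

87.89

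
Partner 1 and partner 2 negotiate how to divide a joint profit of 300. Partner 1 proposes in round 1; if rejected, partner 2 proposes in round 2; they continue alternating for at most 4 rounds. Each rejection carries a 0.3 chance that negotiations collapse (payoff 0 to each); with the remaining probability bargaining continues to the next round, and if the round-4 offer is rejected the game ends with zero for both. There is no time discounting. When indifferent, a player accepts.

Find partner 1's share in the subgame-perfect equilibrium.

Round 4 (partner 2 proposes): partner 1 will accept anything ≥ 0, so partner 2 offers 0 and keeps 300.
Round 3 (partner 1 proposes): rejecting gives partner 2 an expected 0.7 × 300 = 210, so partner 1 offers 210, keeping 90.
Round 2 (partner 2 proposes): rejecting gives partner 1 an expected 0.7 × 90 = 63, so partner 2 offers 63, keeping 237.
Round 1 (partner 1 proposes): rejecting gives partner 2 an expected 0.7 × 237 = 165.9. Partner 1 offers 165.9 and keeps 300 − 165.9 = 134.1.

134.1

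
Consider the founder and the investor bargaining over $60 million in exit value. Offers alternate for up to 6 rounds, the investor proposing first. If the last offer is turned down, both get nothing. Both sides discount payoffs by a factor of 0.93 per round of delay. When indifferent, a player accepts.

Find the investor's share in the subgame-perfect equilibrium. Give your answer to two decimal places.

10.97

Round 6 (the founder proposes): the investor will accept anything ≥ 0, so the founder offers 0 and keeps 60.
Round 5 (the investor proposes): the founder can get 60 next round, worth 0.93 × 60 = 55.8 now, so the investor offers 55.8, keeping 4.2.
Round 4 (the founder proposes): the investor can get 4.2 next round, worth 0.93 × 4.2 = 3.906 now, so the founder offers 3.906, keeping 56.094.
Round 3 (the investor proposes): the founder can get 56.094 next round, worth 0.93 × 56.094 = 52.16742 now, so the investor offers 52.16742, keeping 7.83258.
Round 2 (the founder proposes): the investor can get 7.83258 next round, worth 0.93 × 7.83258 = 7.2842994 now, so the founder offers 7.2842994, keeping 52.7157006.
Round 1 (the investor proposes): the founder can get 52.7157006 next round, worth 0.93 × 52.7157006 = 49.025601558 now. The investor offers 49.025601558 and keeps 60 − 49.025601558 = 10.974398442.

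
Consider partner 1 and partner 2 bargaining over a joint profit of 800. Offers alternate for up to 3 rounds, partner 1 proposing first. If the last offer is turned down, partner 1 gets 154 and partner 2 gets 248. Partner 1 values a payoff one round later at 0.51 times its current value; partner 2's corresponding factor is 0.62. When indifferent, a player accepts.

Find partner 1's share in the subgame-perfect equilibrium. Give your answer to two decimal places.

478.54

Round 3 (partner 1 proposes): partner 2 gets 248 if talks fail, so partner 1 offers 248 and keeps 552.
Round 2 (partner 2 proposes): partner 1 can get 552 next round, worth 0.51 × 552 = 281.52 now, so partner 2 offers 281.52, keeping 518.48.
Round 1 (partner 1 proposes): partner 2 can get 518.48 next round, worth 0.62 × 518.48 = 321.4576 now, so partner 1 offers 321.4576, keeping 478.5424.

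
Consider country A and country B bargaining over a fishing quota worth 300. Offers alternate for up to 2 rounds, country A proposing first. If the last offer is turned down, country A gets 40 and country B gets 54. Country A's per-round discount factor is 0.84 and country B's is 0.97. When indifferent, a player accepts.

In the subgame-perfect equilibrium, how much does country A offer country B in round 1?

252.2

Round 2 (country B proposes): country A gets 40 if talks fail, so country B offers 40 and keeps 260.
Round 1 (country A proposes): country B can get 260 next round, worth 0.97 × 260 = 252.2 now. Country A offers 252.2 and keeps 300 − 252.2 = 47.8.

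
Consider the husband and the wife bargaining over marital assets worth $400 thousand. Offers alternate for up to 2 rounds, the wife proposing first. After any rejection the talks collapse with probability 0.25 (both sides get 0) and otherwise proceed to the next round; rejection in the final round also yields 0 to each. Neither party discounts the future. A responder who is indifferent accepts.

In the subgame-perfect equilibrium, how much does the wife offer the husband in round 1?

300

By backward induction:
Round 2 (the husband proposes): the wife will accept anything ≥ 0, so the husband offers 0 and keeps 400.
Round 1 (the wife proposes): rejecting gives the husband an expected 0.75 × 400 = 300; the wife offers that and keeps 100.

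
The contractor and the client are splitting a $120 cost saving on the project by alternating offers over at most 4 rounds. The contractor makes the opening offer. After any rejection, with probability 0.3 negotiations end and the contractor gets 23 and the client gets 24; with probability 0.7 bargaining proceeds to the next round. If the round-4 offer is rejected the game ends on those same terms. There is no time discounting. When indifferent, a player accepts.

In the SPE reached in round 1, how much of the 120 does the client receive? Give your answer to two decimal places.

Round 4 (the client proposes): the contractor gets 23 if talks fail, so the client offers 23 and keeps 97.
Round 3 (the contractor proposes): rejecting gives the client an expected 0.7 × 97 + 0.3 × 24 = 75.1; the contractor offers that and keeps 44.9.
Round 2 (the client proposes): rejecting gives the contractor an expected 0.7 × 44.9 + 0.3 × 23 = 38.33. The client offers 38.33 and keeps 120 − 38.33 = 81.67.
Round 1 (the contractor proposes): rejecting gives the client an expected 0.7 × 81.67 + 0.3 × 24 = 64.369; the contractor offers that and keeps 55.631.

64.37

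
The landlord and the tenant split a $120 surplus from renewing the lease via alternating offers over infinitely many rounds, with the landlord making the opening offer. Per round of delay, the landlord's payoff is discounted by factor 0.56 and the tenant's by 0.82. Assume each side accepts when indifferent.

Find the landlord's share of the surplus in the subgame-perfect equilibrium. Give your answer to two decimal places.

39.94

In a stationary SPE each proposer offers the other exactly their discounted continuation value.
If the landlord keeps x when proposing and the tenant keeps y when proposing, then x = 120 − 0.82y and y = 120 − 0.56x.
Solving: x = 120(1 − 0.82) / (1 − 0.56·0.82) = 21.6 / 0.5408 ≈ 39.9408.
The tenant gets 120 − 39.9408 ≈ 80.0592.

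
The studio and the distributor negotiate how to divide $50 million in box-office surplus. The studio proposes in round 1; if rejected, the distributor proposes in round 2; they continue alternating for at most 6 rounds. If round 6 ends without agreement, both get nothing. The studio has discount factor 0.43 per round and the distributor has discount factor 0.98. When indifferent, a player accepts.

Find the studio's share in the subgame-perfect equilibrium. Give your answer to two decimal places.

Round 6 (the distributor proposes): rejection yields 0 for the studio; the distributor offers 0 and keeps 50.
Round 5 (the studio proposes): the distributor can get 50 next round, worth 0.98 × 50 = 49 now, so the studio offers 49, keeping 1.
Round 4 (the distributor proposes): the studio can get 1 next round, worth 0.43 × 1 = 0.43 now. The distributor offers 0.43 and keeps 50 − 0.43 = 49.57.
Round 3 (the studio proposes): the distributor can get 49.57 next round, worth 0.98 × 49.57 = 48.5786 now, so the studio offers 48.5786, keeping 1.4214.
Round 2 (the distributor proposes): the studio can get 1.4214 next round, worth 0.43 × 1.4214 = 0.611202 now, so the distributor offers 0.611202, keeping 49.388798.
Round 1 (the studio proposes): the distributor can get 49.388798 next round, worth 0.98 × 49.388798 = 48.40102204 now. The studio offers 48.40102204 and keeps 50 − 48.40102204 = 1.59897796.

1.60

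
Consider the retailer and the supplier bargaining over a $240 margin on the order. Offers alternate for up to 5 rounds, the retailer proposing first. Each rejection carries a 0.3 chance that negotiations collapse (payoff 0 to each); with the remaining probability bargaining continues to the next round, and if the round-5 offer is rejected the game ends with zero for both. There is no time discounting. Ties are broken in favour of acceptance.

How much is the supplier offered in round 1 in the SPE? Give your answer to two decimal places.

75.10

Round 5 (the retailer proposes): rejection yields 0 for the supplier; the retailer offers 0 and keeps 240.
Round 4 (the supplier proposes): rejecting gives the retailer an expected 0.7 × 240 = 168. The supplier offers 168 and keeps 240 − 168 = 72.
Round 3 (the retailer proposes): rejecting gives the supplier an expected 0.7 × 72 = 50.4, so the retailer offers 50.4, keeping 189.6.
Round 2 (the supplier proposes): rejecting gives the retailer an expected 0.7 × 189.6 = 132.72; the supplier offers that and keeps 107.28.
Round 1 (the retailer proposes): rejecting gives the supplier an expected 0.7 × 107.28 = 75.096. The retailer offers 75.096 and keeps 240 − 75.096 = 164.904.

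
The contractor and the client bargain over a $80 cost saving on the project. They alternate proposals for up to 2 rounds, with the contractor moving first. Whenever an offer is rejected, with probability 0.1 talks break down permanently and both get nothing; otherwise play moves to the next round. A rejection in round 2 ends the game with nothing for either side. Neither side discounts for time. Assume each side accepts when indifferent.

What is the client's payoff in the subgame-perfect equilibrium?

Round 2 (the client proposes): rejection yields 0 for the contractor; the client offers 0 and keeps 80.
Round 1 (the contractor proposes): rejecting gives the client an expected 0.9 × 80 = 72. The contractor offers 72 and keeps 80 − 72 = 8.

72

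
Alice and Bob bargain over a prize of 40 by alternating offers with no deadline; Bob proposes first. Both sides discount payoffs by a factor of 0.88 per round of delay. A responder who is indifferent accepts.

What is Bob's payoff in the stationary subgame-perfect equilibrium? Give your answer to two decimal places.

In a stationary SPE each proposer offers the other exactly their discounted continuation value.
If Bob keeps x when proposing and Alice keeps y when proposing, then x = 40 − 0.88y and y = 40 − 0.88x.
Solving: x = 40(1 − 0.88) / (1 − 0.88·0.88) = 4.8 / 0.2256 ≈ 21.2766.
Alice gets 40 − 21.2766 ≈ 18.7234.

21.28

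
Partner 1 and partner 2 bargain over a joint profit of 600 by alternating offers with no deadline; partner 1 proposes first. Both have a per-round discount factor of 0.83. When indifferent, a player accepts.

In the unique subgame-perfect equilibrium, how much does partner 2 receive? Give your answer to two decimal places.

272.13

In a stationary SPE each proposer offers the other exactly their discounted continuation value.
If partner 1 keeps x when proposing and partner 2 keeps y when proposing, then x = 600 − 0.83y and y = 600 − 0.83x.
Solving: x = 600(1 − 0.83) / (1 − 0.83·0.83) = 102 / 0.3111 ≈ 327.8689.
Partner 2 gets 600 − 327.8689 ≈ 272.1311.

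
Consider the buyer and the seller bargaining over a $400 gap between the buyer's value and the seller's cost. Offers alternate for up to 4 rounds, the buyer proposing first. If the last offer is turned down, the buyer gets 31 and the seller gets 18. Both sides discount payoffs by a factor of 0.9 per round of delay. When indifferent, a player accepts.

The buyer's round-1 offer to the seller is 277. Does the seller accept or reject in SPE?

Round 4 (the seller proposes): the buyer gets 31 if talks fail, so the seller offers 31 and keeps 369.
Round 3 (the buyer proposes): the seller can get 369 next round, worth 0.9 × 369 = 332.1 now. The buyer offers 332.1 and keeps 400 − 332.1 = 67.9.
Round 2 (the seller proposes): the buyer can get 67.9 next round, worth 0.9 × 67.9 = 61.11 now, so the seller offers 61.11, keeping 338.89.
So by rejecting in round 1, the seller gets 338.89 next round, worth 0.9 × 338.89 = 305.001 now.
Offer 277 < 305.001, so the seller rejects.

Reject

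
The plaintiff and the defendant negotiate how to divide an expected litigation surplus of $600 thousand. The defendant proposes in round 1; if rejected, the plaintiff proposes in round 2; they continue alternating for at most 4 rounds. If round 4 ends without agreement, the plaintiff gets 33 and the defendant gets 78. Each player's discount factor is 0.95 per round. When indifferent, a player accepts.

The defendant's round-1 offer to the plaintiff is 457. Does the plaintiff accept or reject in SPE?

Reject

Work out the plaintiff's continuation value if the offer is rejected.
Round 4 (the plaintiff proposes): the defendant gets 78 if talks fail, so the plaintiff offers 78 and keeps 522.
Round 3 (the defendant proposes): the plaintiff can get 522 next round, worth 0.95 × 522 = 495.9 now. The defendant offers 495.9 and keeps 600 − 495.9 = 104.1.
Round 2 (the plaintiff proposes): the defendant can get 104.1 next round, worth 0.95 × 104.1 = 98.895 now, so the plaintiff offers 98.895, keeping 501.105.
So by rejecting in round 1, the plaintiff gets 501.105 next round, worth 0.95 × 501.105 = 476.04975 now.
Offer 457 < 476.04975, so the plaintiff rejects.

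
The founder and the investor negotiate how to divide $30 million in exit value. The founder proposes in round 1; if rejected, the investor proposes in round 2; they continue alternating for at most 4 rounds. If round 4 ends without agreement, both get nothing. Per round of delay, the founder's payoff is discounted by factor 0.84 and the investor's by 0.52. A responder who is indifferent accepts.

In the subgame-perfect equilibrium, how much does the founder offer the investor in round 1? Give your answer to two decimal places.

9.31

Work backward from the last round.
Round 4 (the investor proposes): the founder will accept anything ≥ 0, so the investor offers 0 and keeps 30.
Round 3 (the founder proposes): the investor can get 30 next round, worth 0.52 × 30 = 15.6 now, so the founder offers 15.6, keeping 14.4.
Round 2 (the investor proposes): the founder can get 14.4 next round, worth 0.84 × 14.4 = 12.096 now, so the investor offers 12.096, keeping 17.904.
Round 1 (the founder proposes): the investor can get 17.904 next round, worth 0.52 × 17.904 = 9.31008 now, so the founder offers 9.31008, keeping 20.68992.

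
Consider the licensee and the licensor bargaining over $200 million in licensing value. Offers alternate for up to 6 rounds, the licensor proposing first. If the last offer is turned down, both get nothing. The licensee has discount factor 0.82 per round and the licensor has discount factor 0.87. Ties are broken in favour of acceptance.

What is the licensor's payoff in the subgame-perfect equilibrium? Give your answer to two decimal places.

80.00

Work backward from the last round.
Round 6 (the licensee proposes): the licensor will accept anything ≥ 0, so the licensee offers 0 and keeps 200.
Round 5 (the licensor proposes): the licensee can get 200 next round, worth 0.82 × 200 = 164 now. The licensor offers 164 and keeps 200 − 164 = 36.
Round 4 (the licensee proposes): the licensor can get 36 next round, worth 0.87 × 36 = 31.32 now; the licensee offers that and keeps 168.68.
Round 3 (the licensor proposes): the licensee can get 168.68 next round, worth 0.82 × 168.68 = 138.3176 now. The licensor offers 138.3176 and keeps 200 − 138.3176 = 61.6824.
Round 2 (the licensee proposes): the licensor can get 61.6824 next round, worth 0.87 × 61.6824 = 53.663688 now, so the licensee offers 53.663688, keeping 146.336312.
Round 1 (the licensor proposes): the licensee can get 146.336312 next round, worth 0.82 × 146.336312 = 119.99577584 now. The licensor offers 119.99577584 and keeps 200 − 119.99577584 = 80.00422416.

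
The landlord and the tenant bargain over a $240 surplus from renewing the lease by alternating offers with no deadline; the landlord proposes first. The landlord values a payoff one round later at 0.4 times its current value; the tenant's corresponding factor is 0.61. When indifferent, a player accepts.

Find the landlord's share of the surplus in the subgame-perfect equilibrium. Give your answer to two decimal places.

Let x be the landlord's share when the landlord proposes and y be the tenant's share when the tenant proposes.
The tenant accepts iff offered ≥ 0.61·y, so x = 240 − 0.61y. Symmetrically y = 240 − 0.4x.
Substituting: x = 240 − 0.61(240 − 0.4x), giving x(1 − 0.4·0.61) = 240(1 − 0.61).
So x = 240 × 0.39 / 0.756 ≈ 123.8095, and the tenant receives 240 − x ≈ 116.1905.

123.81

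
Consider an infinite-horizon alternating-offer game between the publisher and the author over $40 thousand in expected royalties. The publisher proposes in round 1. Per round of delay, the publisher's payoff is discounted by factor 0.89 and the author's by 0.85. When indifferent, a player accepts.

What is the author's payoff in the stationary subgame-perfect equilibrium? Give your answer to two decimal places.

15.36

In a stationary SPE each proposer offers the other exactly their discounted continuation value.
If the publisher keeps x when proposing and the author keeps y when proposing, then x = 40 − 0.85y and y = 40 − 0.89x.
Solving: x = 40(1 − 0.85) / (1 − 0.89·0.85) = 6 / 0.2435 ≈ 24.6407.
The author gets 40 − 24.6407 ≈ 15.3593.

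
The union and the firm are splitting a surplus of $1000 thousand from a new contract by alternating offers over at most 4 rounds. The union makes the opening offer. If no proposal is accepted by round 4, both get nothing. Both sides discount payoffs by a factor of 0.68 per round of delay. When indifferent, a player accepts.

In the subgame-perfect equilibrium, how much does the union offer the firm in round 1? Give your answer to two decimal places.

Round 4 (the firm proposes): the union will accept anything ≥ 0, so the firm offers 0 and keeps 1000.
Round 3 (the union proposes): the firm can get 1000 next round, worth 0.68 × 1000 = 680 now; the union offers that and keeps 320.
Round 2 (the firm proposes): the union can get 320 next round, worth 0.68 × 320 = 217.6 now. The firm offers 217.6 and keeps 1000 − 217.6 = 782.4.
Round 1 (the union proposes): the firm can get 782.4 next round, worth 0.68 × 782.4 = 532.032 now; the union offers that and keeps 467.968.

532.03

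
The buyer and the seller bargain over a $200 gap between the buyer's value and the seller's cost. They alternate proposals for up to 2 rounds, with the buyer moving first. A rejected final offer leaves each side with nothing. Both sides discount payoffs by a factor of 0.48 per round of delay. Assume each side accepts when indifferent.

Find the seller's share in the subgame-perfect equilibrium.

Round 2 (the seller proposes): rejection yields 0 for the buyer; the seller offers 0 and keeps 200.
Round 1 (the buyer proposes): the seller can get 200 next round, worth 0.48 × 200 = 96 now. The buyer offers 96 and keeps 200 − 96 = 104.

96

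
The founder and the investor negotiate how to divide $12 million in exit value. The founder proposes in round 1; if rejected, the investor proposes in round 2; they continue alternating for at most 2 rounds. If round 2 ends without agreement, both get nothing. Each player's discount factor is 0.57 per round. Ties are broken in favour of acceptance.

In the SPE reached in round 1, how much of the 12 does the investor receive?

6.84

Solve by backward induction from round 2.
Round 2 (the investor proposes): the founder will accept anything ≥ 0, so the investor offers 0 and keeps 12.
Round 1 (the founder proposes): the investor can get 12 next round, worth 0.57 × 12 = 6.84 now; the founder offers that and keeps 5.16.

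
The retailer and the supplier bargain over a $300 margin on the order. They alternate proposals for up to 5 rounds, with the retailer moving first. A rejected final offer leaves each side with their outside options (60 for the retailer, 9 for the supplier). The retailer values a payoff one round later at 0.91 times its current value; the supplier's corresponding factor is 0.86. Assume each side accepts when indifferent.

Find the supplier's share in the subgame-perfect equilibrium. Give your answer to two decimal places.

46.90

Round 5 (the retailer proposes): the supplier gets 9 if talks fail, so the retailer offers 9 and keeps 291.
Round 4 (the supplier proposes): the retailer can get 291 next round, worth 0.91 × 291 = 264.81 now, so the supplier offers 264.81, keeping 35.19.
Round 3 (the retailer proposes): the supplier can get 35.19 next round, worth 0.86 × 35.19 = 30.2634 now. The retailer offers 30.2634 and keeps 300 − 30.2634 = 269.7366.
Round 2 (the supplier proposes): the retailer can get 269.7366 next round, worth 0.91 × 269.7366 = 245.460306 now, so the supplier offers 245.460306, keeping 54.539694.
Round 1 (the retailer proposes): the supplier can get 54.539694 next round, worth 0.86 × 54.539694 = 46.90413684 now. The retailer offers 46.90413684 and keeps 300 − 46.90413684 = 253.09586316.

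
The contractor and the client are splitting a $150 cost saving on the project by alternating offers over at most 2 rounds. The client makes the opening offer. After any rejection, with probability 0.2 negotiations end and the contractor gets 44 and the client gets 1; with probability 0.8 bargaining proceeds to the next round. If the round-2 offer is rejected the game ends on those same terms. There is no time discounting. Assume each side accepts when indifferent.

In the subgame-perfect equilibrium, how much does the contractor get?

Round 2 (the contractor proposes): the client gets 1 if talks fail, so the contractor offers 1 and keeps 149.
Round 1 (the client proposes): rejecting gives the contractor an expected 0.8 × 149 + 0.2 × 44 = 128; the client offers that and keeps 22.

128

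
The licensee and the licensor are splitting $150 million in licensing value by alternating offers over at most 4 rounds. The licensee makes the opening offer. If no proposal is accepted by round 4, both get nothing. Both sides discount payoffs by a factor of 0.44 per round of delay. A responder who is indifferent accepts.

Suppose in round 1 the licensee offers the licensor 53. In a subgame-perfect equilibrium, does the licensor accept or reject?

Round 4 (the licensor proposes): the licensee will accept anything ≥ 0, so the licensor offers 0 and keeps 150.
Round 3 (the licensee proposes): the licensor can get 150 next round, worth 0.44 × 150 = 66 now. The licensee offers 66 and keeps 150 − 66 = 84.
Round 2 (the licensor proposes): the licensee can get 84 next round, worth 0.44 × 84 = 36.96 now. The licensor offers 36.96 and keeps 150 − 36.96 = 113.04.
So by rejecting in round 1, the licensor gets 113.04 next round, worth 0.44 × 113.04 = 49.7376 now.
Offer 53 ≥ 49.7376, so the licensor accepts.

Accept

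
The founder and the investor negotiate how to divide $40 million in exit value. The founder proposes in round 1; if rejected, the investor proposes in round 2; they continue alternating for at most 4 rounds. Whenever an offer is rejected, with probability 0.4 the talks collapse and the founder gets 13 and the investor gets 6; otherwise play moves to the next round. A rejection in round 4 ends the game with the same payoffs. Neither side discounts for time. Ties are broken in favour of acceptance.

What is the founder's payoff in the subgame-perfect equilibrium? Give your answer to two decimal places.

By backward induction:
Round 4 (the investor proposes): the founder gets 13 if talks fail, so the investor offers 13 and keeps 27.
Round 3 (the founder proposes): rejecting gives the investor an expected 0.6 × 27 + 0.4 × 6 = 18.6. The founder offers 18.6 and keeps 40 − 18.6 = 21.4.
Round 2 (the investor proposes): rejecting gives the founder an expected 0.6 × 21.4 + 0.4 × 13 = 18.04; the investor offers that and keeps 21.96.
Round 1 (the founder proposes): rejecting gives the investor an expected 0.6 × 21.96 + 0.4 × 6 = 15.576, so the founder offers 15.576, keeping 24.424.

24.42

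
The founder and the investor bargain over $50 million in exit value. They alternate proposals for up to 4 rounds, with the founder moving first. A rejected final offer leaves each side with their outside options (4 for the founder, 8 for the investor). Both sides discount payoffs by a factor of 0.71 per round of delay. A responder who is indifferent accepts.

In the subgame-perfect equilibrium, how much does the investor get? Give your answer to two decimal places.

26.76

Round 4 (the investor proposes): the founder gets 4 if talks fail, so the investor offers 4 and keeps 46.
Round 3 (the founder proposes): the investor can get 46 next round, worth 0.71 × 46 = 32.66 now; the founder offers that and keeps 17.34.
Round 2 (the investor proposes): the founder can get 17.34 next round, worth 0.71 × 17.34 = 12.3114 now, so the investor offers 12.3114, keeping 37.6886.
Round 1 (the founder proposes): the investor can get 37.6886 next round, worth 0.71 × 37.6886 = 26.758906 now; the founder offers that and keeps 23.241094.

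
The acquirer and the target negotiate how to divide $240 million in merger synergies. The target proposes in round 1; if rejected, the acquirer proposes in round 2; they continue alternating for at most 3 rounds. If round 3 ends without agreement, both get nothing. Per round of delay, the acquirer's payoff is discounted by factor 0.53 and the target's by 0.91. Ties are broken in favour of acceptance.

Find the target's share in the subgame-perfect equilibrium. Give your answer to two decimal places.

Round 3 (the target proposes): the acquirer will accept anything ≥ 0, so the target offers 0 and keeps 240.
Round 2 (the acquirer proposes): the target can get 240 next round, worth 0.91 × 240 = 218.4 now, so the acquirer offers 218.4, keeping 21.6.
Round 1 (the target proposes): the acquirer can get 21.6 next round, worth 0.53 × 21.6 = 11.448 now. The target offers 11.448 and keeps 240 − 11.448 = 228.552.

228.55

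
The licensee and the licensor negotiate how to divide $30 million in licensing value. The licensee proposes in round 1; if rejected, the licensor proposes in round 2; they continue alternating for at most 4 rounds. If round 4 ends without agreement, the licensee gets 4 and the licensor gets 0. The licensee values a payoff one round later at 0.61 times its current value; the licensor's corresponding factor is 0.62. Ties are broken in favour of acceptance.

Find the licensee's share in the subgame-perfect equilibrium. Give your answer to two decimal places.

Round 4 (the licensor proposes): the licensee gets 4 if talks fail, so the licensor offers 4 and keeps 26.
Round 3 (the licensee proposes): the licensor can get 26 next round, worth 0.62 × 26 = 16.12 now. The licensee offers 16.12 and keeps 30 − 16.12 = 13.88.
Round 2 (the licensor proposes): the licensee can get 13.88 next round, worth 0.61 × 13.88 = 8.4668 now; the licensor offers that and keeps 21.5332.
Round 1 (the licensee proposes): the licensor can get 21.5332 next round, worth 0.62 × 21.5332 = 13.350584 now. The licensee offers 13.350584 and keeps 30 − 13.350584 = 16.649416.

16.65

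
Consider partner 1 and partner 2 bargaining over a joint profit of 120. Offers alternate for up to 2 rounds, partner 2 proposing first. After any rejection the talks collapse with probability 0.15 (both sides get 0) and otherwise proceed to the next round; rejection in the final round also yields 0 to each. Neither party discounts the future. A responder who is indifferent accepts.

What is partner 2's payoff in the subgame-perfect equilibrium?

Round 2 (partner 1 proposes): partner 2 will accept anything ≥ 0, so partner 1 offers 0 and keeps 120.
Round 1 (partner 2 proposes): rejecting gives partner 1 an expected 0.85 × 120 = 102, so partner 2 offers 102, keeping 18.

18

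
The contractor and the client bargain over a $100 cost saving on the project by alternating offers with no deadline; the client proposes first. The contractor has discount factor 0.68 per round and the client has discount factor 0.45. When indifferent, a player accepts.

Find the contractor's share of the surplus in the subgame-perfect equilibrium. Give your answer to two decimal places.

In a stationary SPE each proposer offers the other exactly their discounted continuation value.
If the client keeps x when proposing and the contractor keeps y when proposing, then x = 100 − 0.68y and y = 100 − 0.45x.
Solving: x = 100(1 − 0.68) / (1 − 0.45·0.68) = 32 / 0.694 ≈ 46.1095.
The contractor gets 100 − 46.1095 ≈ 53.8905.

53.89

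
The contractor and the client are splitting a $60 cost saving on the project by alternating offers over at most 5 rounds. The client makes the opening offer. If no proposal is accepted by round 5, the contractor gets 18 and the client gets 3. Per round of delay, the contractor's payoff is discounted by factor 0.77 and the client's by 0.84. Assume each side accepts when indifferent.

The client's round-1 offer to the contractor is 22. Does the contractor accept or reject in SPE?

Accept

Round 5 (the client proposes): the contractor gets 18 if talks fail, so the client offers 18 and keeps 42.
Round 4 (the contractor proposes): the client can get 42 next round, worth 0.84 × 42 = 35.28 now, so the contractor offers 35.28, keeping 24.72.
Round 3 (the client proposes): the contractor can get 24.72 next round, worth 0.77 × 24.72 = 19.0344 now; the client offers that and keeps 40.9656.
Round 2 (the contractor proposes): the client can get 40.9656 next round, worth 0.84 × 40.9656 = 34.411104 now, so the contractor offers 34.411104, keeping 25.588896.
So by rejecting in round 1, the contractor gets 25.588896 next round, worth 0.77 × 25.588896 = 19.70344992 now.
Offer 22 ≥ 19.70344992, so the contractor accepts.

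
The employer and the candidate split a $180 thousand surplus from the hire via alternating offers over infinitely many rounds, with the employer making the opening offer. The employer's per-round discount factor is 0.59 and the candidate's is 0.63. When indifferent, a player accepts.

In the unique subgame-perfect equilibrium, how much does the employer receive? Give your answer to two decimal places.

In a stationary SPE each proposer offers the other exactly their discounted continuation value.
If the employer keeps x when proposing and the candidate keeps y when proposing, then x = 180 − 0.63y and y = 180 − 0.59x.
Solving: x = 180(1 − 0.63) / (1 − 0.59·0.63) = 66.6 / 0.6283 ≈ 106.0003.
The candidate gets 180 − 106.0003 ≈ 73.9997.

106.00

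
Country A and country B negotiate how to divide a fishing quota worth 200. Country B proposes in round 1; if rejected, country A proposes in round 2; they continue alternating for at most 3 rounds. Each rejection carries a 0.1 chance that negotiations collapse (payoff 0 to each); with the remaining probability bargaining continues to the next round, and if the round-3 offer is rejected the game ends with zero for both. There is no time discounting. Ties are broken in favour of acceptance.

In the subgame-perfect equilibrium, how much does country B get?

Round 3 (country B proposes): rejection yields 0 for country A; country B offers 0 and keeps 200.
Round 2 (country A proposes): rejecting gives country B an expected 0.9 × 200 = 180; country A offers that and keeps 20.
Round 1 (country B proposes): rejecting gives country A an expected 0.9 × 20 = 18. Country B offers 18 and keeps 200 − 18 = 182.

182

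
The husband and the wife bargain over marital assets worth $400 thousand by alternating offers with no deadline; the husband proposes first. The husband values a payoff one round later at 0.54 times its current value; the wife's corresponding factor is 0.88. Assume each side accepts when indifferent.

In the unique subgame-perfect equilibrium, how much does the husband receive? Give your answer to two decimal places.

91.46

In a stationary SPE each proposer offers the other exactly their discounted continuation value.
If the husband keeps x when proposing and the wife keeps y when proposing, then x = 400 − 0.88y and y = 400 − 0.54x.
Solving: x = 400(1 − 0.88) / (1 − 0.54·0.88) = 48 / 0.5248 ≈ 91.4634.
The wife gets 400 − 91.4634 ≈ 308.5366.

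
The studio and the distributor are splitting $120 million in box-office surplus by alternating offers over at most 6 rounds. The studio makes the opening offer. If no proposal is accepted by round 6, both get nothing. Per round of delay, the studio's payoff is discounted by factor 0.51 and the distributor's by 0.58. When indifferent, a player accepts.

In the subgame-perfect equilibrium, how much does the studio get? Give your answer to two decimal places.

69.72

Round 6 (the distributor proposes): rejection yields 0 for the studio; the distributor offers 0 and keeps 120.
Round 5 (the studio proposes): the distributor can get 120 next round, worth 0.58 × 120 = 69.6 now. The studio offers 69.6 and keeps 120 − 69.6 = 50.4.
Round 4 (the distributor proposes): the studio can get 50.4 next round, worth 0.51 × 50.4 = 25.704 now. The distributor offers 25.704 and keeps 120 − 25.704 = 94.296.
Round 3 (the studio proposes): the distributor can get 94.296 next round, worth 0.58 × 94.296 = 54.69168 now, so the studio offers 54.69168, keeping 65.30832.
Round 2 (the distributor proposes): the studio can get 65.30832 next round, worth 0.51 × 65.30832 = 33.3072432 now; the distributor offers that and keeps 86.6927568.
Round 1 (the studio proposes): the distributor can get 86.6927568 next round, worth 0.58 × 86.6927568 = 50.281798944 now. The studio offers 50.281798944 and keeps 120 − 50.281798944 = 69.718201056.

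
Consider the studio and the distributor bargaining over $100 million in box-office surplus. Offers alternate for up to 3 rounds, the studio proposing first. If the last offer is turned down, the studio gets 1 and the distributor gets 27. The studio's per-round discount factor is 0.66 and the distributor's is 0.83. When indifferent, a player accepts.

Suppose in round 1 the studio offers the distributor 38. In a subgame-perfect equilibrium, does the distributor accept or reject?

Reject

Work out the distributor's continuation value if the offer is rejected.
Round 3 (the studio proposes): the distributor gets 27 if talks fail, so the studio offers 27 and keeps 73.
Round 2 (the distributor proposes): the studio can get 73 next round, worth 0.66 × 73 = 48.18 now; the distributor offers that and keeps 51.82.
So by rejecting in round 1, the distributor gets 51.82 next round, worth 0.83 × 51.82 = 43.0106 now.
Offer 38 < 43.0106, so the distributor rejects.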